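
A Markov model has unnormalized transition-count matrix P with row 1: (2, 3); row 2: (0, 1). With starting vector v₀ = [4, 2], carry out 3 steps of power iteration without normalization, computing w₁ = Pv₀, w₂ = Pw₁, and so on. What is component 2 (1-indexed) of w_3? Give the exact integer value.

2

w1 = Pv₀ = (2·4 + 3·2; 0·4 + 1·2) = (14, 2)
w2 = Pw1 = (2·14 + 3·2; 0·14 + 1·2) = (34, 2)
w3 = Pw2 = (74, 2)
The requested component of w3 is 2.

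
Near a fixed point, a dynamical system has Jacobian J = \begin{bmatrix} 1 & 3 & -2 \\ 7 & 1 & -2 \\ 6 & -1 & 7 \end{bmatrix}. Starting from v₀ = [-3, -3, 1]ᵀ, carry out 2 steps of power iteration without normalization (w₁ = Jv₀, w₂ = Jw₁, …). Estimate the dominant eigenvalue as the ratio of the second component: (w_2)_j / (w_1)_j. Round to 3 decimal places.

λ ≈ 4.154

w1 = Jv₀ = (1·(-3) + 3·(-3) + (-2)·1; 7·(-3) + 1·(-3) + (-2)·1; 6·(-3) + (-1)·(-3) + 7·1) = (-14, -26, -8)
w2 = Jw1 = (1·(-14) + 3·(-26) + (-2)·(-8); 7·(-14) + 1·(-26) + (-2)·(-8); 6·(-14) + (-1)·(-26) + 7·(-8)) = (-76, -108, -114)
Ratio at component: -108 / -26 = 4.154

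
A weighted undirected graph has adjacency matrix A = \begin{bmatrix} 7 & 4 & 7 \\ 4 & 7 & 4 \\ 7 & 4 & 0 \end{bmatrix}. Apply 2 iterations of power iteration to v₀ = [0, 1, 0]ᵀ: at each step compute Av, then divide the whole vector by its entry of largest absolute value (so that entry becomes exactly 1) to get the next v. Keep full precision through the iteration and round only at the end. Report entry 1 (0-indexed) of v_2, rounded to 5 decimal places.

Av0 = (4.000000, 7.000000, 4.000000); divide by 7.000000 → v1 = (0.571429, 1.000000, 0.571429)
Av1 = (12.000000, 11.571429, 8.000000); divide by 12.000000 → v2 = (1.000000, 0.964286, 0.666667)
Requested entry of v2: 81/84 = 0.96429

0.96429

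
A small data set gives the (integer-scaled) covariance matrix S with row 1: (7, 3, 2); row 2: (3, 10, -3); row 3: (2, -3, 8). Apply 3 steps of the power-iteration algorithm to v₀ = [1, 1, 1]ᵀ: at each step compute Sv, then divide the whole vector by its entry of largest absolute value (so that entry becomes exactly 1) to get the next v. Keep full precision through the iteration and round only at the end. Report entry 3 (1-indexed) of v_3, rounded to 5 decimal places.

Sv0 = (12.000000, 10.000000, 7.000000); divide by 12.000000 → v1 = (1.000000, 0.833333, 0.583333)
Sv1 = (10.666667, 9.583333, 4.166667); divide by 10.666667 → v2 = (1.000000, 0.898438, 0.390625)
Sv2 = (10.476563, 10.812500, 2.429688); divide by 10.812500 → v3 = (0.968931, 1.000000, 0.224711)
Requested entry of v3: 311/1384 = 0.22471

0.22471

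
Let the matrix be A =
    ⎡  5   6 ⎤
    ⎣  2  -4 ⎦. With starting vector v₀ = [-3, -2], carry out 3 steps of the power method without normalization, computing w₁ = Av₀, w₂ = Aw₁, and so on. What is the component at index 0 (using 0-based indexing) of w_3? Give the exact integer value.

-987

w1 = Av₀ = (-27, 2)
w2 = Aw1 = (-123, -62)
w3 = Aw2 = (-987, 2)
The requested component of w3 is -987.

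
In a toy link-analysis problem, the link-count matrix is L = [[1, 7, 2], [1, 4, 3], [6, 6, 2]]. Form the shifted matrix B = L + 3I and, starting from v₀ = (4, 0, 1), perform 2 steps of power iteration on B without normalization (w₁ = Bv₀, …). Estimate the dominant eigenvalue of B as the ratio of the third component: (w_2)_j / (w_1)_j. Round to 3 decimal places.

μ ≈ 10.172

B = L + 3I has rows (4, 7, 2); (1, 7, 3); (6, 6, 5)
w1 = Bv₀ = (18, 7, 29)
w2 = Bw1 = (179, 154, 295)
Ratio: 295/29 = 10.172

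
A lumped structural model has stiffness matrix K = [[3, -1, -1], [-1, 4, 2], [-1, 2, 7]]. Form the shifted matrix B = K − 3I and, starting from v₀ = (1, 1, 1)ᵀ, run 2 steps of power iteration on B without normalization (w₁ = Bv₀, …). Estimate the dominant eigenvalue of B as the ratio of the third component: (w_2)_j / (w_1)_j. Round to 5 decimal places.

5.20000

B = K − 3I has rows (0, -1, -1); (-1, 1, 2); (-1, 2, 4)
w1 = Bv₀ = (0·1 + (-1)·1 + (-1)·1; (-1)·1 + 1·1 + 2·1; (-1)·1 + 2·1 + 4·1) = (-2, 2, 5)
w2 = Bw1 = (0·(-2) + (-1)·2 + (-1)·5; (-1)·(-2) + 1·2 + 2·5; (-1)·(-2) + 2·2 + 4·5) = (-7, 14, 26)
Ratio: 26/5 = 5.20000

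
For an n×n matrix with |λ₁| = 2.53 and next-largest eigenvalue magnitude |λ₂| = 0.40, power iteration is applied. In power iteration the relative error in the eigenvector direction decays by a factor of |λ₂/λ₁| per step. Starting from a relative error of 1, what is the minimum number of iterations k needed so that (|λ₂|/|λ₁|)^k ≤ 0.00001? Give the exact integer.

7

|λ₂/λ₁| = 0.40/2.53 = 0.15810
Need k ≥ ln(0.00001) / ln(0.15810) = -11.5129 / -1.8445 ≈ 6.242
Smallest integer k satisfying the bound: 7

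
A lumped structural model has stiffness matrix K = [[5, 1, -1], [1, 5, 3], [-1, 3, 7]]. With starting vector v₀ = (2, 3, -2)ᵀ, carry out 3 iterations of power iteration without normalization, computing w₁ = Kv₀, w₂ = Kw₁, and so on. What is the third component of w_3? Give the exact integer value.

-163

w1 = Kv₀ = (5·2 + 1·3 + (-1)·(-2); 1·2 + 5·3 + 3·(-2); (-1)·2 + 3·3 + 7·(-2)) = (15, 11, -7)
w2 = Kw1 = (5·15 + 1·11 + (-1)·(-7); 1·15 + 5·11 + 3·(-7); (-1)·15 + 3·11 + 7·(-7)) = (93, 49, -31)
w3 = Kw2 = (545, 245, -163)
The requested component of w3 is -163.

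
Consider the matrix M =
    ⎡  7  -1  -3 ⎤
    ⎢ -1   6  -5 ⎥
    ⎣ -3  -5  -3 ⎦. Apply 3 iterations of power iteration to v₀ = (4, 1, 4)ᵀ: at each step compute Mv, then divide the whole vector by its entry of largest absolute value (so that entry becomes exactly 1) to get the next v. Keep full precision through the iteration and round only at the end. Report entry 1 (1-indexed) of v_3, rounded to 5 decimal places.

-0.92606

Mv0 = (15.000000, -18.000000, -29.000000); divide by -29.000000 → v1 = (-0.517241, 0.620690, 1.000000)
Mv1 = (-7.241379, -0.758621, -4.551724); divide by -7.241379 → v2 = (1.000000, 0.104762, 0.628571)
Mv2 = (5.009524, -3.514286, -5.409524); divide by -5.409524 → v3 = (-0.926056, 0.649648, 1.000000)
Requested entry of v3: 1052/-1136 = -0.92606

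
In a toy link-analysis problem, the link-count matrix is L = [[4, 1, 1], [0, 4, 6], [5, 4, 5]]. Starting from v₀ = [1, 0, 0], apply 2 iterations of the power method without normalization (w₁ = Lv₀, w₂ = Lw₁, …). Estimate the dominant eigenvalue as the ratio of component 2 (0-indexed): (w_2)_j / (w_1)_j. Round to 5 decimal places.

w1 = Lv₀ = (4·1 + 1·0 + 1·0; 0·1 + 4·0 + 6·0; 5·1 + 4·0 + 5·0) = (4, 0, 5)
w2 = Lw1 = (4·4 + 1·0 + 1·5; 0·4 + 4·0 + 6·5; 5·4 + 4·0 + 5·5) = (21, 30, 45)
Ratio at component: 45 / 5 = 9.00000

9.00000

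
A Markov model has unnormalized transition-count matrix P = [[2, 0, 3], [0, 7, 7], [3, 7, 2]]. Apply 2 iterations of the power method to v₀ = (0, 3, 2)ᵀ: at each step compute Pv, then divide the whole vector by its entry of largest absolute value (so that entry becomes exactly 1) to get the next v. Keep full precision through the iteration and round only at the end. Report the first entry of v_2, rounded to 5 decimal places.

Pv0 = (6.000000, 35.000000, 25.000000); divide by 35.000000 → v1 = (0.171429, 1.000000, 0.714286)
Pv1 = (2.485714, 12.000000, 8.942857); divide by 12.000000 → v2 = (0.207143, 1.000000, 0.745238)
Requested entry of v2: 87/420 = 0.20714

0.20714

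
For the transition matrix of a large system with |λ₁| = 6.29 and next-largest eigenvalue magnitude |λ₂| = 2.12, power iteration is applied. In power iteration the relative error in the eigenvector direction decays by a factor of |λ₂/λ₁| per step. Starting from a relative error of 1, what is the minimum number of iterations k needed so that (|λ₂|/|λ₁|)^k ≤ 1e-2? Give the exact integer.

|λ₂/λ₁| = 2.12/6.29 = 0.33704
Need k ≥ ln(1e-2) / ln(0.33704) = -4.6052 / -1.0875 ≈ 4.234
Smallest integer k satisfying the bound: 5

5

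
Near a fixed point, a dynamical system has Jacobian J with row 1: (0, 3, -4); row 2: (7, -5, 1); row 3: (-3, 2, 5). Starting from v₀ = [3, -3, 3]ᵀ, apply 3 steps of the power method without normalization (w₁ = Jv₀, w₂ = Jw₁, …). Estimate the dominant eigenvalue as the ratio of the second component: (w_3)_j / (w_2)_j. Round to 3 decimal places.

w1 = Jv₀ = (-21, 39, 0)
w2 = Jw1 = (117, -342, 141)
w3 = Jw2 = (-1590, 2670, -330)
Ratio at component: 2670 / -342 = -7.807

λ ≈ -7.807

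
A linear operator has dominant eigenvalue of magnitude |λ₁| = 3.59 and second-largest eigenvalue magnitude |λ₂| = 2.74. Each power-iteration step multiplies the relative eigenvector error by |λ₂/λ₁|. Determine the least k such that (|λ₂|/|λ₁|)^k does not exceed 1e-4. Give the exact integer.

|λ₂/λ₁| = 2.74/3.59 = 0.76323
Need k ≥ ln(1e-4) / ln(0.76323) = -9.2103 / -0.2702 ≈ 34.088
Smallest integer k satisfying the bound: 35

35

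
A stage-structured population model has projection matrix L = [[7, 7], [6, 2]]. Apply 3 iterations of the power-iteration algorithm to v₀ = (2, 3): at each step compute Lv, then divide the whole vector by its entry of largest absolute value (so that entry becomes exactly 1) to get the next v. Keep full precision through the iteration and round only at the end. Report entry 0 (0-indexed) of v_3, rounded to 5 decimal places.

1.00000

Lv0 = (35.000000, 18.000000); divide by 35.000000 → v1 = (1.000000, 0.514286)
Lv1 = (10.600000, 7.028571); divide by 10.600000 → v2 = (1.000000, 0.663073)
Lv2 = (11.641509, 7.326146); divide by 11.641509 → v3 = (1.000000, 0.629312)
Requested entry of v3: 4319/4319 = 1.00000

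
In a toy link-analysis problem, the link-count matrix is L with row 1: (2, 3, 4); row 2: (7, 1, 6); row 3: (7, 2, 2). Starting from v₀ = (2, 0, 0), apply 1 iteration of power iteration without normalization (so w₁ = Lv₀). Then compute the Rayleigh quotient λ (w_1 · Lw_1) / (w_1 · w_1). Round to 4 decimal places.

λ ≈ 8.2451

w1 = Lv₀ = (2·2 + 3·0 + 4·0; 7·2 + 1·0 + 6·0; 7·2 + 2·0 + 2·0) = (4, 14, 14)
Lw1 = (106, 126, 84)
w1·Lw1 = 4·106 + 14·126 + 14·84 = 3364; w1·w1 = 4·4 + 14·14 + 14·14 = 408
λ ≈ 3364/408 = 8.2451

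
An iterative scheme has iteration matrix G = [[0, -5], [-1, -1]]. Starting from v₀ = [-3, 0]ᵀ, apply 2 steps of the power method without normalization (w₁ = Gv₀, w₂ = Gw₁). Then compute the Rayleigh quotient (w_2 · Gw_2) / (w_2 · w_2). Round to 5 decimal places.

λ ≈ -1.19231

w1 = Gv₀ = (0, 3)
w2 = Gw1 = (-15, -3)
Gw2 = (15, 18)
w2·Gw2 = (-15)·15 + (-3)·18 = -279; w2·w2 = (-15)·(-15) + (-3)·(-3) = 234
λ ≈ -279/234 = -1.19231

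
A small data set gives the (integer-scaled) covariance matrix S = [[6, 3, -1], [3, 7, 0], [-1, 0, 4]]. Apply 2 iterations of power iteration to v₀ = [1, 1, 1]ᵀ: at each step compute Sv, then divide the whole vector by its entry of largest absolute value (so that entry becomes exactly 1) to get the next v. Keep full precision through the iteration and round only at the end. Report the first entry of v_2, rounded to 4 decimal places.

0.7979

Sv0 = (8.00000, 10.00000, 3.00000); divide by 10.00000 → v1 = (0.80000, 1.00000, 0.30000)
Sv1 = (7.50000, 9.40000, 0.40000); divide by 9.40000 → v2 = (0.79787, 1.00000, 0.04255)
Requested entry of v2: 75/94 = 0.7979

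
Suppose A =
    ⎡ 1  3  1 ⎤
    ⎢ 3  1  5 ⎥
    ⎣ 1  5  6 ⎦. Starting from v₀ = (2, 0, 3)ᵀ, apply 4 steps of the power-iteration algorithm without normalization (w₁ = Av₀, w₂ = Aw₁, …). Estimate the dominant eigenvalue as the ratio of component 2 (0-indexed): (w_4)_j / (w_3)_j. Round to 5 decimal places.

w1 = Av₀ = (5, 21, 20)
w2 = Aw1 = (88, 136, 230)
w3 = Aw2 = (726, 1550, 2148)
w4 = Aw3 = (7524, 14468, 21364)
Ratio at component: 21364 / 2148 = 9.94600

9.94600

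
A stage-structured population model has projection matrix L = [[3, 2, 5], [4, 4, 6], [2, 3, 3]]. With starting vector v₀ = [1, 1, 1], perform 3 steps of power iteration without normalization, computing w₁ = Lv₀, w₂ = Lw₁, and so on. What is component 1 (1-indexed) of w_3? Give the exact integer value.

w1 = Lv₀ = (3·1 + 2·1 + 5·1; 4·1 + 4·1 + 6·1; 2·1 + 3·1 + 3·1) = (10, 14, 8)
w2 = Lw1 = (3·10 + 2·14 + 5·8; 4·10 + 4·14 + 6·8; 2·10 + 3·14 + 3·8) = (98, 144, 86)
w3 = Lw2 = (1012, 1484, 886)
The requested component of w3 is 1012.

1012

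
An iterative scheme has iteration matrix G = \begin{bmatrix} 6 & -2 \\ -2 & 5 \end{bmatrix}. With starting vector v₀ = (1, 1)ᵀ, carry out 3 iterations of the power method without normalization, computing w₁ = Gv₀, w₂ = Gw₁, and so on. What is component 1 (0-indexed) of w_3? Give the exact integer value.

w1 = Gv₀ = (4, 3)
w2 = Gw1 = (18, 7)
w3 = Gw2 = (94, -1)
The requested component of w3 is -1.

-1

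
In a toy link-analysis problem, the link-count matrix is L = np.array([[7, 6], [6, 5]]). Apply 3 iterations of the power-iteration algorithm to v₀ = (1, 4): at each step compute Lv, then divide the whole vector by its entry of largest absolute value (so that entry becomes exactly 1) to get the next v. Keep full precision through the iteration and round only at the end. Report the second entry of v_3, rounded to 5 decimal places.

0.84713

Lv0 = (31.000000, 26.000000); divide by 31.000000 → v1 = (1.000000, 0.838710)
Lv1 = (12.032258, 10.193548); divide by 12.032258 → v2 = (1.000000, 0.847185)
Lv2 = (12.083110, 10.235925); divide by 12.083110 → v3 = (1.000000, 0.847127)
Requested entry of v3: 3818/4507 = 0.84713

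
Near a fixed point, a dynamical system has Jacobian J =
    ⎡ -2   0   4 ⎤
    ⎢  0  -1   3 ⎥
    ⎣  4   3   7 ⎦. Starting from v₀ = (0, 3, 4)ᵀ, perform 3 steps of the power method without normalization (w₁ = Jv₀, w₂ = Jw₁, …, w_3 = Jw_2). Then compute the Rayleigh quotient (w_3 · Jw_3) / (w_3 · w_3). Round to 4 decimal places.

λ ≈ 9.2908

w1 = Jv₀ = ((-2)·0 + 0·3 + 4·4; 0·0 + (-1)·3 + 3·4; 4·0 + 3·3 + 7·4) = (16, 9, 37)
w2 = Jw1 = ((-2)·16 + 0·9 + 4·37; 0·16 + (-1)·9 + 3·37; 4·16 + 3·9 + 7·37) = (116, 102, 350)
w3 = Jw2 = (1168, 948, 3220)
Jw3 = (10544, 8712, 30056)
w3·Jw3 = 1168·10544 + 948·8712 + 3220·30056 = 117354688; w3·w3 = 1168·1168 + 948·948 + 3220·3220 = 12631328
λ ≈ 117354688/12631328 = 9.2908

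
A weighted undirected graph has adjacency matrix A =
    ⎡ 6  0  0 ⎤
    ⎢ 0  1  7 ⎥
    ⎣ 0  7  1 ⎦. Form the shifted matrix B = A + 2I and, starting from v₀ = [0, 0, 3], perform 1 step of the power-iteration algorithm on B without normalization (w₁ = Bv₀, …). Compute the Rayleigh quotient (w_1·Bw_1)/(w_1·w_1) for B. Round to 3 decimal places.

B = A + 2I has rows (8, 0, 0); (0, 3, 7); (0, 7, 3)
w1 = Bv₀ = (8·0 + 0·0 + 0·3; 0·0 + 3·0 + 7·3; 0·0 + 7·0 + 3·3) = (0, 21, 9)
Bw1 = (0, 126, 174)
w1·Bw1 = 4212; w1·w1 = 522; μ ≈ 4212/522 = 8.069

8.069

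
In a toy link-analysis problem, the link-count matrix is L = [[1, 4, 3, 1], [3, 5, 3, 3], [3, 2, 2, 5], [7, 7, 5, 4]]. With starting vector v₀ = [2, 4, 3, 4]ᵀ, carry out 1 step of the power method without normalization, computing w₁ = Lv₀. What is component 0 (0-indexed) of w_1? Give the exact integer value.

31

w1 = Lv₀ = (1·2 + 4·4 + 3·3 + 1·4; 3·2 + 5·4 + 3·3 + 3·4; 3·2 + 2·4 + 2·3 + 5·4; 7·2 + 7·4 + 5·3 + 4·4) = (31, 47, 40, 73)
The requested component of w1 is 31.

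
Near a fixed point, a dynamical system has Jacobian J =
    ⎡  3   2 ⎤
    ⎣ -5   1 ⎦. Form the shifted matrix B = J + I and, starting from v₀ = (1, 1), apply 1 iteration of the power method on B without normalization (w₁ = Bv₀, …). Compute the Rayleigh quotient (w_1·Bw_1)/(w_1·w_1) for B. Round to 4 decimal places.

B = J + I has rows (4, 2); (-5, 2)
w1 = Bv₀ = (4·1 + 2·1; (-5)·1 + 2·1) = (6, -3)
Bw1 = (18, -36)
w1·Bw1 = 216; w1·w1 = 45; μ ≈ 216/45 = 4.8000

4.8000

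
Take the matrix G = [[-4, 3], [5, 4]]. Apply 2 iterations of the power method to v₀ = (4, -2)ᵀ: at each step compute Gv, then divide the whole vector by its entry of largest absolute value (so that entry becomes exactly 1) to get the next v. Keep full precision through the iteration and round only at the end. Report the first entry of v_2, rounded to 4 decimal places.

1.0000

Gv0 = (-22.00000, 12.00000); divide by -22.00000 → v1 = (1.00000, -0.54545)
Gv1 = (-5.63636, 2.81818); divide by -5.63636 → v2 = (1.00000, -0.50000)
Requested entry of v2: 124/124 = 1.0000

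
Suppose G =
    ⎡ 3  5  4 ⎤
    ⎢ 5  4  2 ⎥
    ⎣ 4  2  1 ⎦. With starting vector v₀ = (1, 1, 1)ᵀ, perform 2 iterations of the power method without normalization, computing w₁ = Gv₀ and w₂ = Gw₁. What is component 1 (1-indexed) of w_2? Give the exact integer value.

119

w1 = Gv₀ = (12, 11, 7)
w2 = Gw1 = (119, 118, 77)
The requested component of w2 is 119.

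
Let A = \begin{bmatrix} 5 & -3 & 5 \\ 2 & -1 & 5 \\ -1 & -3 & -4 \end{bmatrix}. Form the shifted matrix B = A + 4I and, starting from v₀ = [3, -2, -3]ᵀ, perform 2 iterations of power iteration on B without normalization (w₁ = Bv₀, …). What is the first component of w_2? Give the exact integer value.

B = A + 4I has rows (9, -3, 5); (2, 3, 5); (-1, -3, 0)
w1 = Bv₀ = (9·3 + (-3)·(-2) + 5·(-3); 2·3 + 3·(-2) + 5·(-3); (-1)·3 + (-3)·(-2) + 0·(-3)) = (18, -15, 3)
w2 = Bw1 = (9·18 + (-3)·(-15) + 5·3; 2·18 + 3·(-15) + 5·3; (-1)·18 + (-3)·(-15) + 0·3) = (222, 6, 27)
Requested component of w2: 222

222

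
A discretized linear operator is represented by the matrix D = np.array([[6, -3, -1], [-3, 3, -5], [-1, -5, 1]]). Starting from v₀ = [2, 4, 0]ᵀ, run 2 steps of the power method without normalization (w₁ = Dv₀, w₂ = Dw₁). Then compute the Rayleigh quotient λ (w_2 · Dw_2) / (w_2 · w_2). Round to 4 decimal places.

λ ≈ 6.0645

w1 = Dv₀ = (6·2 + (-3)·4 + (-1)·0; (-3)·2 + 3·4 + (-5)·0; (-1)·2 + (-5)·4 + 1·0) = (0, 6, -22)
w2 = Dw1 = (6·0 + (-3)·6 + (-1)·(-22); (-3)·0 + 3·6 + (-5)·(-22); (-1)·0 + (-5)·6 + 1·(-22)) = (4, 128, -52)
Dw2 = (-308, 632, -696)
w2·Dw2 = 4·(-308) + 128·632 + (-52)·(-696) = 115856; w2·w2 = 4·4 + 128·128 + (-52)·(-52) = 19104
λ ≈ 115856/19104 = 6.0645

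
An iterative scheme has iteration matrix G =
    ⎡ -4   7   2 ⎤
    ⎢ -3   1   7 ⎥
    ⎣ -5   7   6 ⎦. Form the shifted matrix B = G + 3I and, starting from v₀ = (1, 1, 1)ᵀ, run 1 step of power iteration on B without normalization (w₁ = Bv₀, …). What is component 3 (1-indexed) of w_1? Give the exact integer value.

B = G + 3I has rows (-1, 7, 2); (-3, 4, 7); (-5, 7, 9)
w1 = Bv₀ = ((-1)·1 + 7·1 + 2·1; (-3)·1 + 4·1 + 7·1; (-5)·1 + 7·1 + 9·1) = (8, 8, 11)
Requested component of w1: 11

11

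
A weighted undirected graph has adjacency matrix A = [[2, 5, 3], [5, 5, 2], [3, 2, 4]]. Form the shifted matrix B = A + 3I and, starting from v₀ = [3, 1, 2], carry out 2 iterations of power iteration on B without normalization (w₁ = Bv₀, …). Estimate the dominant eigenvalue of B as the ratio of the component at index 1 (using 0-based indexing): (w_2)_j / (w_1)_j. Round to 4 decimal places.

B = A + 3I has rows (5, 5, 3); (5, 8, 2); (3, 2, 7)
w1 = Bv₀ = (5·3 + 5·1 + 3·2; 5·3 + 8·1 + 2·2; 3·3 + 2·1 + 7·2) = (26, 27, 25)
w2 = Bw1 = (5·26 + 5·27 + 3·25; 5·26 + 8·27 + 2·25; 3·26 + 2·27 + 7·25) = (340, 396, 307)
Ratio: 396/27 = 14.6667

14.6667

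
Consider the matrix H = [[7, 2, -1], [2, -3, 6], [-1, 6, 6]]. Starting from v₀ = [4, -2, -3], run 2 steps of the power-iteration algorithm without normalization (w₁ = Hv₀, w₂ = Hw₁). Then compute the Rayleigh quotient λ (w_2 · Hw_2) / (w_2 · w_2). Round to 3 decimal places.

8.211

w1 = Hv₀ = (7·4 + 2·(-2) + (-1)·(-3); 2·4 + (-3)·(-2) + 6·(-3); (-1)·4 + 6·(-2) + 6·(-3)) = (27, -4, -34)
w2 = Hw1 = (7·27 + 2·(-4) + (-1)·(-34); 2·27 + (-3)·(-4) + 6·(-34); (-1)·27 + 6·(-4) + 6·(-34)) = (215, -138, -255)
Hw2 = (1484, -686, -2573)
w2·Hw2 = 215·1484 + (-138)·(-686) + (-255)·(-2573) = 1069843; w2·w2 = 215·215 + (-138)·(-138) + (-255)·(-255) = 130294
λ ≈ 1069843/130294 = 8.211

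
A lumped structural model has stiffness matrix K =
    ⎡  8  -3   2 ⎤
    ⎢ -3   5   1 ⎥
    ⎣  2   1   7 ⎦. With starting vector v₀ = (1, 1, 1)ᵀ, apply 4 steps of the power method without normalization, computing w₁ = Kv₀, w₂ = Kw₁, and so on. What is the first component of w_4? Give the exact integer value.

7360

w1 = Kv₀ = (7, 3, 10)
w2 = Kw1 = (67, 4, 87)
w3 = Kw2 = (698, -94, 747)
w4 = Kw3 = (7360, -1817, 6531)
The requested component of w4 is 7360.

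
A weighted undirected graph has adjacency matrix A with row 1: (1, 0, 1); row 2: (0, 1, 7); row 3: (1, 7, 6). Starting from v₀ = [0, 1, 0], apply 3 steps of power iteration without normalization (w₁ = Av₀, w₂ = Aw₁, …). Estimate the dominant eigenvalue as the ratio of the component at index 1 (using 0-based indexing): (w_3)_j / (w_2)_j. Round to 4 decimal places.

7.8600

w1 = Av₀ = (1·0 + 0·1 + 1·0; 0·0 + 1·1 + 7·0; 1·0 + 7·1 + 6·0) = (0, 1, 7)
w2 = Aw1 = (1·0 + 0·1 + 1·7; 0·0 + 1·1 + 7·7; 1·0 + 7·1 + 6·7) = (7, 50, 49)
w3 = Aw2 = (56, 393, 651)
Ratio at component: 393 / 50 = 7.8600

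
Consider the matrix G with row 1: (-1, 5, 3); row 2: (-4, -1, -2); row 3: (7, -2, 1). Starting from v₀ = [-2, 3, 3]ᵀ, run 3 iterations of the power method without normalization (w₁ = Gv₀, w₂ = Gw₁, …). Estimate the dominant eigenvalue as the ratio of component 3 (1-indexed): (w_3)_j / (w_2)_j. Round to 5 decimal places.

w1 = Gv₀ = ((-1)·(-2) + 5·3 + 3·3; (-4)·(-2) + (-1)·3 + (-2)·3; 7·(-2) + (-2)·3 + 1·3) = (26, -1, -17)
w2 = Gw1 = ((-1)·26 + 5·(-1) + 3·(-17); (-4)·26 + (-1)·(-1) + (-2)·(-17); 7·26 + (-2)·(-1) + 1·(-17)) = (-82, -69, 167)
w3 = Gw2 = (238, 63, -269)
Ratio at component: -269 / 167 = -1.61078

-1.61078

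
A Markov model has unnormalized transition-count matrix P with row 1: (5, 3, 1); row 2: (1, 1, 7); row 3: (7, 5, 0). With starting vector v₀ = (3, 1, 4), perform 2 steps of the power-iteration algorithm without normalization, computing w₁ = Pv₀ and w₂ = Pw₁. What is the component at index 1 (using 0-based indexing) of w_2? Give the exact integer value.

w1 = Pv₀ = (5·3 + 3·1 + 1·4; 1·3 + 1·1 + 7·4; 7·3 + 5·1 + 0·4) = (22, 32, 26)
w2 = Pw1 = (5·22 + 3·32 + 1·26; 1·22 + 1·32 + 7·26; 7·22 + 5·32 + 0·26) = (232, 236, 314)
The requested component of w2 is 236.

236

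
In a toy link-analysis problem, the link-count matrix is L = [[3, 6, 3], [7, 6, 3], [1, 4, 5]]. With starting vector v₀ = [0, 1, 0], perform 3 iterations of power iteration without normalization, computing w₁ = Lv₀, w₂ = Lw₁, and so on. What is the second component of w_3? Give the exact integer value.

1152

w1 = Lv₀ = (6, 6, 4)
w2 = Lw1 = (66, 90, 50)
w3 = Lw2 = (888, 1152, 676)
The requested component of w3 is 1152.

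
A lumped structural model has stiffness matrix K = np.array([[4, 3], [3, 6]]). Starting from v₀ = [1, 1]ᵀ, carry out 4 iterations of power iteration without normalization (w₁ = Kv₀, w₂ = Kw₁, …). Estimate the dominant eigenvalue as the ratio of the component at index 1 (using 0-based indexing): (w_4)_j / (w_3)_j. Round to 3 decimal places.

w1 = Kv₀ = (7, 9)
w2 = Kw1 = (55, 75)
w3 = Kw2 = (445, 615)
w4 = Kw3 = (3625, 5025)
Ratio at component: 5025 / 615 = 8.171

8.171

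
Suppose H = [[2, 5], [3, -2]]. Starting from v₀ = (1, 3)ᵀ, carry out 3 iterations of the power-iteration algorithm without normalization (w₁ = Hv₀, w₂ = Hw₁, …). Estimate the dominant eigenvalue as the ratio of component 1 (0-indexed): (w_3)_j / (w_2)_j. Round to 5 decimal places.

-1.00000

w1 = Hv₀ = (2·1 + 5·3; 3·1 + (-2)·3) = (17, -3)
w2 = Hw1 = (2·17 + 5·(-3); 3·17 + (-2)·(-3)) = (19, 57)
w3 = Hw2 = (323, -57)
Ratio at component: -57 / 57 = -1.00000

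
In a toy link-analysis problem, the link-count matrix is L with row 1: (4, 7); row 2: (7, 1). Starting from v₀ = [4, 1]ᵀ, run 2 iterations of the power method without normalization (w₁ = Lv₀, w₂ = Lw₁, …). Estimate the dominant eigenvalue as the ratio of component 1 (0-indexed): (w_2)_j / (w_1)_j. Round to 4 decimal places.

λ ≈ 6.5517

w1 = Lv₀ = (4·4 + 7·1; 7·4 + 1·1) = (23, 29)
w2 = Lw1 = (4·23 + 7·29; 7·23 + 1·29) = (295, 190)
Ratio at component: 190 / 29 = 6.5517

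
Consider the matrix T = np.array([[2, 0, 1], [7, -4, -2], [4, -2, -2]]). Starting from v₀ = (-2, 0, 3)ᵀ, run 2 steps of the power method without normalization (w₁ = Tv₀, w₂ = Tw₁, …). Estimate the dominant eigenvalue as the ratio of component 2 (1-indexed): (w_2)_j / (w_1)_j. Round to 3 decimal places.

-5.050

w1 = Tv₀ = (2·(-2) + 0·0 + 1·3; 7·(-2) + (-4)·0 + (-2)·3; 4·(-2) + (-2)·0 + (-2)·3) = (-1, -20, -14)
w2 = Tw1 = (2·(-1) + 0·(-20) + 1·(-14); 7·(-1) + (-4)·(-20) + (-2)·(-14); 4·(-1) + (-2)·(-20) + (-2)·(-14)) = (-16, 101, 64)
Ratio at component: 101 / -20 = -5.050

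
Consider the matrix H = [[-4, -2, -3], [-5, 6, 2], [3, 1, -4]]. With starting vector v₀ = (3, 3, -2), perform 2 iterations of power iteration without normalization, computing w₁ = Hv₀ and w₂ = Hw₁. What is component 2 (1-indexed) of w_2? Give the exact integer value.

94

w1 = Hv₀ = (-12, -1, 20)
w2 = Hw1 = (-10, 94, -117)
The requested component of w2 is 94.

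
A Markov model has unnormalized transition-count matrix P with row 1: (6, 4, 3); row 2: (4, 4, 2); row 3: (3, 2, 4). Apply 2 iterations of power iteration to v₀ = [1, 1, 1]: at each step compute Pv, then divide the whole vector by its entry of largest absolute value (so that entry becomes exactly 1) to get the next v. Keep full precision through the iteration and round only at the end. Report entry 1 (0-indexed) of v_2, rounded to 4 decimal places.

0.7586

Pv0 = (13.00000, 10.00000, 9.00000); divide by 13.00000 → v1 = (1.00000, 0.76923, 0.69231)
Pv1 = (11.15385, 8.46154, 7.30769); divide by 11.15385 → v2 = (1.00000, 0.75862, 0.65517)
Requested entry of v2: 110/145 = 0.7586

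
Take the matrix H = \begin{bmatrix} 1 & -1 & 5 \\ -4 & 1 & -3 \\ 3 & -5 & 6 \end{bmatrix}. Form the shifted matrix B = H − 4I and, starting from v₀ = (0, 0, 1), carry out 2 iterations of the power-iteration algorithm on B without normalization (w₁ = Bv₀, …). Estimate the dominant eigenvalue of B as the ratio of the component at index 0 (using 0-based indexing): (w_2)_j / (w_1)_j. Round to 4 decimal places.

-0.4000

B = H − 4I has rows (-3, -1, 5); (-4, -3, -3); (3, -5, 2)
w1 = Bv₀ = ((-3)·0 + (-1)·0 + 5·1; (-4)·0 + (-3)·0 + (-3)·1; 3·0 + (-5)·0 + 2·1) = (5, -3, 2)
w2 = Bw1 = ((-3)·5 + (-1)·(-3) + 5·2; (-4)·5 + (-3)·(-3) + (-3)·2; 3·5 + (-5)·(-3) + 2·2) = (-2, -17, 34)
Ratio: -2/5 = -0.4000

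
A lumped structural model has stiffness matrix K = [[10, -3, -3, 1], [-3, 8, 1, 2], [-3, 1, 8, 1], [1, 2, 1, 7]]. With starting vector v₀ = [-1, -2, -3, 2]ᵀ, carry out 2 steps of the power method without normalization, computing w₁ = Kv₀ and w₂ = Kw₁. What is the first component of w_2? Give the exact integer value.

w1 = Kv₀ = (10·(-1) + (-3)·(-2) + (-3)·(-3) + 1·2; (-3)·(-1) + 8·(-2) + 1·(-3) + 2·2; (-3)·(-1) + 1·(-2) + 8·(-3) + 1·2; 1·(-1) + 2·(-2) + 1·(-3) + 7·2) = (7, -12, -21, 6)
w2 = Kw1 = (10·7 + (-3)·(-12) + (-3)·(-21) + 1·6; (-3)·7 + 8·(-12) + 1·(-21) + 2·6; (-3)·7 + 1·(-12) + 8·(-21) + 1·6; 1·7 + 2·(-12) + 1·(-21) + 7·6) = (175, -126, -195, 4)
The requested component of w2 is 175.

175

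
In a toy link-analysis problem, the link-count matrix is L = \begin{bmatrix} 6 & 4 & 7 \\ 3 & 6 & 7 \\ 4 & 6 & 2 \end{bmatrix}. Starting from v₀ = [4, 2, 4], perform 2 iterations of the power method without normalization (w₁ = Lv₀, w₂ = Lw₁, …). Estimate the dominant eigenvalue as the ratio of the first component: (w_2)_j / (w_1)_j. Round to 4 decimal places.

13.6667

w1 = Lv₀ = (6·4 + 4·2 + 7·4; 3·4 + 6·2 + 7·4; 4·4 + 6·2 + 2·4) = (60, 52, 36)
w2 = Lw1 = (6·60 + 4·52 + 7·36; 3·60 + 6·52 + 7·36; 4·60 + 6·52 + 2·36) = (820, 744, 624)
Ratio at component: 820 / 60 = 13.6667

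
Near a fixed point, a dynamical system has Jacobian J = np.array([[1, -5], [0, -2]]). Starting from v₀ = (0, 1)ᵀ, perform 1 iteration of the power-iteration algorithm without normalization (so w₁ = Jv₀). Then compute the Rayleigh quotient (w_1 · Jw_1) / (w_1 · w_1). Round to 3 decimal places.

w1 = Jv₀ = (-5, -2)
Jw1 = (5, 4)
w1·Jw1 = (-5)·5 + (-2)·4 = -33; w1·w1 = (-5)·(-5) + (-2)·(-2) = 29
λ ≈ -33/29 = -1.138

λ ≈ -1.138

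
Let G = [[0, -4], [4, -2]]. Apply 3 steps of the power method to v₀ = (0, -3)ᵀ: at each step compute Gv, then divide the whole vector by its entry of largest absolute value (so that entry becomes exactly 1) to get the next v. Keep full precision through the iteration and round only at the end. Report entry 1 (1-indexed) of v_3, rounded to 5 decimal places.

0.85714

Gv0 = (12.000000, 6.000000); divide by 12.000000 → v1 = (1.000000, 0.500000)
Gv1 = (-2.000000, 3.000000); divide by 3.000000 → v2 = (-0.666667, 1.000000)
Gv2 = (-4.000000, -4.666667); divide by -4.666667 → v3 = (0.857143, 1.000000)
Requested entry of v3: -144/-168 = 0.85714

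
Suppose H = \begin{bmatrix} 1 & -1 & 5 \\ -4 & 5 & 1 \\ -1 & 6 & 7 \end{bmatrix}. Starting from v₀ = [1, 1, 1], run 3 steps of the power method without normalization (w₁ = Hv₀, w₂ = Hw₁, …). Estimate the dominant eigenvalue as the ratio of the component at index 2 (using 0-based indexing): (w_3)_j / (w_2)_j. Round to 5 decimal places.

6.43956

w1 = Hv₀ = (5, 2, 12)
w2 = Hw1 = (63, 2, 91)
w3 = Hw2 = (516, -151, 586)
Ratio at component: 586 / 91 = 6.43956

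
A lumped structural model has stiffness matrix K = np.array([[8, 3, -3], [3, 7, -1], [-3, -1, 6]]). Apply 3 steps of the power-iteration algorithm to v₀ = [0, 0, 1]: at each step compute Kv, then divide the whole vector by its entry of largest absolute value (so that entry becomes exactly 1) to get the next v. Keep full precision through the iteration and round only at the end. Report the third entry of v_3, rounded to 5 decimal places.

Kv0 = (-3.000000, -1.000000, 6.000000); divide by 6.000000 → v1 = (-0.500000, -0.166667, 1.000000)
Kv1 = (-7.500000, -3.666667, 7.666667); divide by 7.666667 → v2 = (-0.978261, -0.478261, 1.000000)
Kv2 = (-12.260870, -7.282609, 9.413043); divide by -12.260870 → v3 = (1.000000, 0.593972, -0.767730)
Requested entry of v3: 433/-564 = -0.76773

-0.76773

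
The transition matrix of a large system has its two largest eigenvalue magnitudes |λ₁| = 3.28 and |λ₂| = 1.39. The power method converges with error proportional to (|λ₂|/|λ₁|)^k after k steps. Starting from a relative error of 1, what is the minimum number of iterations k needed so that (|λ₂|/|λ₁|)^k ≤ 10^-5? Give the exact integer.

|λ₂/λ₁| = 1.39/3.28 = 0.42378
Need k ≥ ln(10^-5) / ln(0.42378) = -11.5129 / -0.8585 ≈ 13.410
Smallest integer k satisfying the bound: 14

14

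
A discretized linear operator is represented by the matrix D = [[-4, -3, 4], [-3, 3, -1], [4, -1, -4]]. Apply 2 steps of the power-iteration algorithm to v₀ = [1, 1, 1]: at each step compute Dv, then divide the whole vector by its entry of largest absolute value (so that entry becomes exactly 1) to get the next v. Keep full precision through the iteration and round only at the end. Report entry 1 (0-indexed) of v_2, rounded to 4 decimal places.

Dv0 = (-3.00000, -1.00000, -1.00000); divide by -3.00000 → v1 = (1.00000, 0.33333, 0.33333)
Dv1 = (-3.66667, -2.33333, 2.33333); divide by -3.66667 → v2 = (1.00000, 0.63636, -0.63636)
Requested entry of v2: 7/11 = 0.6364

0.6364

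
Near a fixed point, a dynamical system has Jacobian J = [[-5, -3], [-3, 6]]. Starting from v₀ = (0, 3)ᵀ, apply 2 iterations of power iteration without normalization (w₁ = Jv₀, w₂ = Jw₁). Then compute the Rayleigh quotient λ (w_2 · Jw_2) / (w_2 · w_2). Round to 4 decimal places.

6.3496

w1 = Jv₀ = ((-5)·0 + (-3)·3; (-3)·0 + 6·3) = (-9, 18)
w2 = Jw1 = ((-5)·(-9) + (-3)·18; (-3)·(-9) + 6·18) = (-9, 135)
Jw2 = (-360, 837)
w2·Jw2 = (-9)·(-360) + 135·837 = 116235; w2·w2 = (-9)·(-9) + 135·135 = 18306
λ ≈ 116235/18306 = 6.3496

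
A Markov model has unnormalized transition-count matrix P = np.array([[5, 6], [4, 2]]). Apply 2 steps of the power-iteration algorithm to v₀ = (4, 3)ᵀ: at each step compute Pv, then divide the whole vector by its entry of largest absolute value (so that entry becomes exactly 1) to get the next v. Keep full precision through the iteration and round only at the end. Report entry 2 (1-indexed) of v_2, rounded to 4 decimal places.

Pv0 = (38.00000, 22.00000); divide by 38.00000 → v1 = (1.00000, 0.57895)
Pv1 = (8.47368, 5.15789); divide by 8.47368 → v2 = (1.00000, 0.60870)
Requested entry of v2: 196/322 = 0.6087

0.6087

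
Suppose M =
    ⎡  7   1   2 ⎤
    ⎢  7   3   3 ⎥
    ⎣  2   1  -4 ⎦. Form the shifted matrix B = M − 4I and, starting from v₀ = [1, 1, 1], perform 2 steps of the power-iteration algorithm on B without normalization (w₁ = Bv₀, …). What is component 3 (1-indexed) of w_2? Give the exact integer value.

61

B = M − 4I has rows (3, 1, 2); (7, -1, 3); (2, 1, -8)
w1 = Bv₀ = (6, 9, -5)
w2 = Bw1 = (17, 18, 61)
Requested component of w2: 61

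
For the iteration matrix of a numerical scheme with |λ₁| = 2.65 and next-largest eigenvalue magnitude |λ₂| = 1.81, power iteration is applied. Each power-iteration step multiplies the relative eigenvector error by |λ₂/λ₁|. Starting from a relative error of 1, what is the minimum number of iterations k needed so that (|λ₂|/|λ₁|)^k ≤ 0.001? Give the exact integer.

19

|λ₂/λ₁| = 1.81/2.65 = 0.68302
Need k ≥ ln(0.001) / ln(0.68302) = -6.9078 / -0.3812 ≈ 18.120
Smallest integer k satisfying the bound: 19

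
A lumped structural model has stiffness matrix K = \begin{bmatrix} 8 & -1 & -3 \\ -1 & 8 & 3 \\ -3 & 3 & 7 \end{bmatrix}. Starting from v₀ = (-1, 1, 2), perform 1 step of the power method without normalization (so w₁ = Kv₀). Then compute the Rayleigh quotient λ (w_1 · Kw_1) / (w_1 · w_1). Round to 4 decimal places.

w1 = Kv₀ = (8·(-1) + (-1)·1 + (-3)·2; (-1)·(-1) + 8·1 + 3·2; (-3)·(-1) + 3·1 + 7·2) = (-15, 15, 20)
Kw1 = (-195, 195, 230)
w1·Kw1 = (-15)·(-195) + 15·195 + 20·230 = 10450; w1·w1 = (-15)·(-15) + 15·15 + 20·20 = 850
λ ≈ 10450/850 = 12.2941

12.2941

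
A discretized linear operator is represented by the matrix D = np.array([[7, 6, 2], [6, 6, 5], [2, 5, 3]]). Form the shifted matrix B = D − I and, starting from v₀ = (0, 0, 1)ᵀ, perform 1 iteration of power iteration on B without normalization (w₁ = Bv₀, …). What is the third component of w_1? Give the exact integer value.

B = D − I has rows (6, 6, 2); (6, 5, 5); (2, 5, 2)
w1 = Bv₀ = (6·0 + 6·0 + 2·1; 6·0 + 5·0 + 5·1; 2·0 + 5·0 + 2·1) = (2, 5, 2)
Requested component of w1: 2

2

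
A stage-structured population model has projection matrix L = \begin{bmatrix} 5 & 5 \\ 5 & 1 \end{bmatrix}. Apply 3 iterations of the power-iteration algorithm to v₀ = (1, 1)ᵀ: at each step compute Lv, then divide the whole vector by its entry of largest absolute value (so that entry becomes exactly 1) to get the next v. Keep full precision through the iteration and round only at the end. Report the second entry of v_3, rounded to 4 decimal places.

0.6706

Lv0 = (10.00000, 6.00000); divide by 10.00000 → v1 = (1.00000, 0.60000)
Lv1 = (8.00000, 5.60000); divide by 8.00000 → v2 = (1.00000, 0.70000)
Lv2 = (8.50000, 5.70000); divide by 8.50000 → v3 = (1.00000, 0.67059)
Requested entry of v3: 456/680 = 0.6706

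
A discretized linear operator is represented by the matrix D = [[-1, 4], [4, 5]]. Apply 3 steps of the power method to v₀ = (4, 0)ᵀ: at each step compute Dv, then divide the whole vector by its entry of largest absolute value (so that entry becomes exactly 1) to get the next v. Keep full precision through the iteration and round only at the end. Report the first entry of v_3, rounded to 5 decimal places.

Dv0 = (-4.000000, 16.000000); divide by 16.000000 → v1 = (-0.250000, 1.000000)
Dv1 = (4.250000, 4.000000); divide by 4.250000 → v2 = (1.000000, 0.941176)
Dv2 = (2.764706, 8.705882); divide by 8.705882 → v3 = (0.317568, 1.000000)
Requested entry of v3: 188/592 = 0.31757

0.31757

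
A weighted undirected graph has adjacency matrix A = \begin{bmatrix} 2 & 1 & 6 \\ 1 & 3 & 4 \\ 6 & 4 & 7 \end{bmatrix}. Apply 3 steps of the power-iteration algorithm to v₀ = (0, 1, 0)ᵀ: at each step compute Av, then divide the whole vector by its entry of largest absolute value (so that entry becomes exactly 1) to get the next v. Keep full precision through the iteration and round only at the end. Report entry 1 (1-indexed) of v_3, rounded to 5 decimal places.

Av0 = (1.000000, 3.000000, 4.000000); divide by 4.000000 → v1 = (0.250000, 0.750000, 1.000000)
Av1 = (7.250000, 6.500000, 11.500000); divide by 11.500000 → v2 = (0.630435, 0.565217, 1.000000)
Av2 = (7.826087, 6.326087, 13.043478); divide by 13.043478 → v3 = (0.600000, 0.485000, 1.000000)
Requested entry of v3: 360/600 = 0.60000

0.60000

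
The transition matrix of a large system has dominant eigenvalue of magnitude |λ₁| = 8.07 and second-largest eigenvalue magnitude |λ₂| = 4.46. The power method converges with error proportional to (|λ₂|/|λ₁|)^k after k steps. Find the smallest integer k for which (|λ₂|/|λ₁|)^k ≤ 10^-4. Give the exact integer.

|λ₂/λ₁| = 4.46/8.07 = 0.55266
Need k ≥ ln(10^-4) / ln(0.55266) = -9.2103 / -0.5930 ≈ 15.532
Smallest integer k satisfying the bound: 16

16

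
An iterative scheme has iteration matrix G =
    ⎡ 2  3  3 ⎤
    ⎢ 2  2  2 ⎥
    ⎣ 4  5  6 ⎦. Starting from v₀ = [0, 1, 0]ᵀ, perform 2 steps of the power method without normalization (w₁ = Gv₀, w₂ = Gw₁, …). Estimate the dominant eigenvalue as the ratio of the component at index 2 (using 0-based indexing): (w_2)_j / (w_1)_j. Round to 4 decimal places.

w1 = Gv₀ = (2·0 + 3·1 + 3·0; 2·0 + 2·1 + 2·0; 4·0 + 5·1 + 6·0) = (3, 2, 5)
w2 = Gw1 = (2·3 + 3·2 + 3·5; 2·3 + 2·2 + 2·5; 4·3 + 5·2 + 6·5) = (27, 20, 52)
Ratio at component: 52 / 5 = 10.4000

λ ≈ 10.4000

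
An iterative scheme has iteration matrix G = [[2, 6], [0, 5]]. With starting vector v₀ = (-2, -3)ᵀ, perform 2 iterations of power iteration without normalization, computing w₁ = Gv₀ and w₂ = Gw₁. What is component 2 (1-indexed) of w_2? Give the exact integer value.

-75

w1 = Gv₀ = (2·(-2) + 6·(-3); 0·(-2) + 5·(-3)) = (-22, -15)
w2 = Gw1 = (2·(-22) + 6·(-15); 0·(-22) + 5·(-15)) = (-134, -75)
The requested component of w2 is -75.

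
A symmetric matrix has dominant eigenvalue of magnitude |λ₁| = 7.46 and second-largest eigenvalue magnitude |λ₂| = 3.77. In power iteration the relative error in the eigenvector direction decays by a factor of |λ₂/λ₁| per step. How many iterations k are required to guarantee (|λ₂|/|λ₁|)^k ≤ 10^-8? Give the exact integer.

|λ₂/λ₁| = 3.77/7.46 = 0.50536
Need k ≥ ln(10^-8) / ln(0.50536) = -18.4207 / -0.6825 ≈ 26.991
Smallest integer k satisfying the bound: 27

27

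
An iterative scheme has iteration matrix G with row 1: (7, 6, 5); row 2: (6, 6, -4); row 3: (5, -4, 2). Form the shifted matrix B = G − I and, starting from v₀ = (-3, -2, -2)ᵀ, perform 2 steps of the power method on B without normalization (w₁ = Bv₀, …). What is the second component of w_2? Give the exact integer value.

B = G − I has rows (6, 6, 5); (6, 5, -4); (5, -4, 1)
w1 = Bv₀ = (6·(-3) + 6·(-2) + 5·(-2); 6·(-3) + 5·(-2) + (-4)·(-2); 5·(-3) + (-4)·(-2) + 1·(-2)) = (-40, -20, -9)
w2 = Bw1 = (6·(-40) + 6·(-20) + 5·(-9); 6·(-40) + 5·(-20) + (-4)·(-9); 5·(-40) + (-4)·(-20) + 1·(-9)) = (-405, -304, -129)
Requested component of w2: -304

-304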